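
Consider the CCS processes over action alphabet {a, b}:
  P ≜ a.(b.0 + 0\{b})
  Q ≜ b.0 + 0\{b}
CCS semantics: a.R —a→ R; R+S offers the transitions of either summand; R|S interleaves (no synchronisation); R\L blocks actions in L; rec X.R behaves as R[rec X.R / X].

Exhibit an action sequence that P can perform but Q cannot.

a

LTS(P): 3 reachable states
  p0 = a.(b.0 + 0\{b}) ⊢ ··a··> p1
  p1 = b.0 + 0\{b} ⊢ ··b··> p2
  p2 = 0 ⊢ ∅
LTS(Q): 2 reachable states
  q0 = b.0 + 0\{b} ⊢ ··b··> q1
  q1 = 0 ⊢ ∅
Executing a from P (initial set {p0}):
  step 1 (a): {p1}
  ✓ P
Executing a from Q (initial set {q0}):
  step 1 (a): no successor for Q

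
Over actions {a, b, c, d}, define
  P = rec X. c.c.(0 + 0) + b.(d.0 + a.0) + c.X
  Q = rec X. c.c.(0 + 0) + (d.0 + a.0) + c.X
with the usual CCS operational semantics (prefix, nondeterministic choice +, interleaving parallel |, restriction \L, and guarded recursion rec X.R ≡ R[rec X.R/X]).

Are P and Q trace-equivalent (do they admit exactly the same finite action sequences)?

P's transition system — 5 states:
  s0 = rec X. c.c.(0 + 0) + b.(d.0 + a.0) + c.X :: --b--▸ s1, --c--▸ s0, --c--▸ s2
  s1 = d.0 + a.0 :: --a--▸ s3, --d--▸ s3
  s2 = c.(0 + 0) :: --c--▸ s4
  s3 = 0 :: stopped
  s4 = 0 + 0 :: stopped
Q's transition system — 4 states:
  t0 = rec X. c.c.(0 + 0) + (d.0 + a.0) + c.X :: --a--▸ t1, --c--▸ t0, --c--▸ t2, --d--▸ t1
  t1 = 0 :: stopped
  t2 = c.(0 + 0) :: --c--▸ t3
  t3 = 0 + 0 :: stopped
Executing b from P (initial set {s0}):
  after b @ step 1: {s1}
  ✓ P
Executing b from Q (initial set {t0}):
  after b @ step 1: ∅ (Q stuck)

trace-distinct — witness ⟨b⟩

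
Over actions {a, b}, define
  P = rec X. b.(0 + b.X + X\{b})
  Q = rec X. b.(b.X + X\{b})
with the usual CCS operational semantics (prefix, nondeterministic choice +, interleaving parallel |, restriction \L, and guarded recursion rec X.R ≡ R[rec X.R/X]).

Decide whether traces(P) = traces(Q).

Reachable graph of P (2 states):
  m0 = rec X. b.(0 + b.X + X\{b}) | =b=> m1
  m1 = 0 + b.(rec X. b.(0 + b.X + X\{b})) + (rec X. b.(0 + b.X + X\{b}))\{b} | =b=> m0
Reachable graph of Q (2 states):
  n0 = rec X. b.(b.X + X\{b}) | =b=> n1
  n1 = b.(rec X. b.(b.X + X\{b})) + (rec X. b.(b.X + X\{b}))\{b} | =b=> n0
Bisimilarity quotient blocks:
  B0 = {m0, m1, n0, n1}
m0 ∈ B0, n0 ∈ B0 → same block
Bisimilar ⇒ trace-equivalent.

YES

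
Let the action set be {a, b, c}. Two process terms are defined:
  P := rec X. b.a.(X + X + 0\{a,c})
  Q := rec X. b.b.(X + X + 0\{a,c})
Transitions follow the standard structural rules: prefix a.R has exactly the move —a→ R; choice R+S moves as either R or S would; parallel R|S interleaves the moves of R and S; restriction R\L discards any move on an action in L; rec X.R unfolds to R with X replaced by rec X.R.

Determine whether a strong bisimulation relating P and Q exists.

NO

P's transition system — 3 states:
  p0 = rec X. b.a.(X + X + 0\{a,c}) | —b→ p1
  p1 = a.((rec X. b.a.(X + X + 0\{a,c})) + (rec X. b.a.(X + X + 0\{a,c})) + 0\{a,c}) | —a→ p2
  p2 = (rec X. b.a.(X + X + 0\{a,c})) + (rec X. b.a.(X + X + 0\{a,c})) + 0\{a,c} | —b→ p1
Q's transition system — 3 states:
  q0 = rec X. b.b.(X + X + 0\{a,c}) | —b→ q1
  q1 = b.((rec X. b.b.(X + X + 0\{a,c})) + (rec X. b.b.(X + X + 0\{a,c})) + 0\{a,c}) | —b→ q2
  q2 = (rec X. b.b.(X + X + 0\{a,c})) + (rec X. b.b.(X + X + 0\{a,c})) + 0\{a,c} | —b→ q1
Bisimilarity quotient blocks:
  B0 = {p0, p2}
  B1 = {p1}
  B2 = {q0, q1, q2}
p0 ∈ B0, q0 ∈ B2 → different blocks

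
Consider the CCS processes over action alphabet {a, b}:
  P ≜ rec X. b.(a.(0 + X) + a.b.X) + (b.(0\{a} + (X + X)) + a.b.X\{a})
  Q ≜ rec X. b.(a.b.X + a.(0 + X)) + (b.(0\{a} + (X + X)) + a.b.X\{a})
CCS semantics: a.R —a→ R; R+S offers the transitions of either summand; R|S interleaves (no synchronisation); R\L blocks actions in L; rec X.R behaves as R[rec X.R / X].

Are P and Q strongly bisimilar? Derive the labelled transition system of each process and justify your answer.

Reachable graph of P (9 states):
  s0 = rec X. b.(a.(0 + X) + a.b.X) + (b.(0\{a} + (X + X)) + a.b.X\{a}) → —a→ s1, —b→ s2, —b→ s3
  s1 = b.(rec X. b.(a.(0 + X) + a.b.X) + (b.(0\{a} + (X + X)) + a.b.X\{a}))\{a} → —b→ s4
  s2 = 0\{a} + ((rec X. b.(a.(0 + X) + a.b.X) + (b.(0\{a} + (X + X)) + a.b.X\{a})) + (rec X. b.(a.(0 + X) + a.b.X) + (b.(0\{a} + (X + X)) + a.b.X\{a}))) → —a→ s1, —b→ s2, —b→ s3
  s3 = a.(0 + (rec X. b.(a.(0 + X) + a.b.X) + (b.(0\{a} + (X + X)) + a.b.X\{a}))) + a.b.(rec X. b.(a.(0 + X) + a.b.X) + (b.(0\{a} + (X + X)) + a.b.X\{a})) → —a→ s5, —a→ s6
  s4 = (rec X. b.(a.(0 + X) + a.b.X) + (b.(0\{a} + (X + X)) + a.b.X\{a}))\{a} → —b→ s7, —b→ s8
  s5 = 0 + (rec X. b.(a.(0 + X) + a.b.X) + (b.(0\{a} + (X + X)) + a.b.X\{a})) → —a→ s1, —b→ s2, —b→ s3
  s6 = b.(rec X. b.(a.(0 + X) + a.b.X) + (b.(0\{a} + (X + X)) + a.b.X\{a})) → —b→ s0
  s7 = (0\{a} + ((rec X. b.(a.(0 + X) + a.b.X) + (b.(0\{a} + (X + X)) + a.b.X\{a})) + (rec X. b.(a.(0 + X) + a.b.X) + (b.(0\{a} + (X + X)) + a.b.X\{a}))))\{a} → —b→ s7, —b→ s8
  s8 = (a.(0 + (rec X. b.(a.(0 + X) + a.b.X) + (b.(0\{a} + (X + X)) + a.b.X\{a}))) + a.b.(rec X. b.(a.(0 + X) + a.b.X) + (b.(0\{a} + (X + X)) + a.b.X\{a})))\{a} → stopped
Reachable graph of Q (9 states):
  t0 = rec X. b.(a.b.X + a.(0 + X)) + (b.(0\{a} + (X + X)) + a.b.X\{a}) → —a→ t1, —b→ t2, —b→ t3
  t1 = b.(rec X. b.(a.b.X + a.(0 + X)) + (b.(0\{a} + (X + X)) + a.b.X\{a}))\{a} → —b→ t4
  t2 = 0\{a} + ((rec X. b.(a.b.X + a.(0 + X)) + (b.(0\{a} + (X + X)) + a.b.X\{a})) + (rec X. b.(a.b.X + a.(0 + X)) + (b.(0\{a} + (X + X)) + a.b.X\{a}))) → —a→ t1, —b→ t2, —b→ t3
  t3 = a.b.(rec X. b.(a.b.X + a.(0 + X)) + (b.(0\{a} + (X + X)) + a.b.X\{a})) + a.(0 + (rec X. b.(a.b.X + a.(0 + X)) + (b.(0\{a} + (X + X)) + a.b.X\{a}))) → —a→ t5, —a→ t6
  t4 = (rec X. b.(a.b.X + a.(0 + X)) + (b.(0\{a} + (X + X)) + a.b.X\{a}))\{a} → —b→ t7, —b→ t8
  t5 = 0 + (rec X. b.(a.b.X + a.(0 + X)) + (b.(0\{a} + (X + X)) + a.b.X\{a})) → —a→ t1, —b→ t2, —b→ t3
  t6 = b.(rec X. b.(a.b.X + a.(0 + X)) + (b.(0\{a} + (X + X)) + a.b.X\{a})) → —b→ t0
  t7 = (0\{a} + ((rec X. b.(a.b.X + a.(0 + X)) + (b.(0\{a} + (X + X)) + a.b.X\{a})) + (rec X. b.(a.b.X + a.(0 + X)) + (b.(0\{a} + (X + X)) + a.b.X\{a}))))\{a} → —b→ t7, —b→ t8
  t8 = (a.b.(rec X. b.(a.b.X + a.(0 + X)) + (b.(0\{a} + (X + X)) + a.b.X\{a})) + a.(0 + (rec X. b.(a.b.X + a.(0 + X)) + (b.(0\{a} + (X + X)) + a.b.X\{a}))))\{a} → stopped
Partition-refinement fixed point:
  B0 = {s0, s2, s5, t0, t2, t5}
  B1 = {s1, t1}
  B2 = {s4, s7, t4, t7}
  B3 = {s8, t8}
  B4 = {s3, t3}
  B5 = {s6, t6}
s0 ∈ B0, t0 ∈ B0 → same block

P ~ Q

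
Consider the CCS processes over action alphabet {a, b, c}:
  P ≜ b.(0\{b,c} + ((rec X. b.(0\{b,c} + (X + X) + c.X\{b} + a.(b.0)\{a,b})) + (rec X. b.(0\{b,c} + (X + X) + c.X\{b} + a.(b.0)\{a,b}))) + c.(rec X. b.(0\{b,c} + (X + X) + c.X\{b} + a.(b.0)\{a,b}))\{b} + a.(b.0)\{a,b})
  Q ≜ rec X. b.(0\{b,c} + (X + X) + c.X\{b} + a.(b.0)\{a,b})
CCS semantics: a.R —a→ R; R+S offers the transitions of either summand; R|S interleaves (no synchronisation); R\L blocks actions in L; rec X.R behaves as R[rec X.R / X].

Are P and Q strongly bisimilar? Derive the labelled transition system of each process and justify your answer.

LTS(P): 4 reachable states
  u0 = b.(0\{b,c} + ((rec X. b.(0\{b,c} + (X + X) + c.X\{b} + a.(b.0)\{a,b})) + (rec X. b.(0\{b,c} + (X + X) + c.X\{b} + a.(b.0)\{a,b}))) + c.(rec X. b.(0\{b,c} + (X + X) + c.X\{b} + a.(b.0)\{a,b}))\{b} + a.(b.0)\{a,b}) → -b-> u1
  u1 = 0\{b,c} + ((rec X. b.(0\{b,c} + (X + X) + c.X\{b} + a.(b.0)\{a,b})) + (rec X. b.(0\{b,c} + (X + X) + c.X\{b} + a.(b.0)\{a,b}))) + c.(rec X. b.(0\{b,c} + (X + X) + c.X\{b} + a.(b.0)\{a,b}))\{b} + a.(b.0)\{a,b} → -a-> u2, -b-> u1, -c-> u3
  u2 = (b.0)\{a,b} → ·
  u3 = (rec X. b.(0\{b,c} + (X + X) + c.X\{b} + a.(b.0)\{a,b}))\{b} → ·
LTS(Q): 4 reachable states
  v0 = rec X. b.(0\{b,c} + (X + X) + c.X\{b} + a.(b.0)\{a,b}) → -b-> v1
  v1 = 0\{b,c} + ((rec X. b.(0\{b,c} + (X + X) + c.X\{b} + a.(b.0)\{a,b})) + (rec X. b.(0\{b,c} + (X + X) + c.X\{b} + a.(b.0)\{a,b}))) + c.(rec X. b.(0\{b,c} + (X + X) + c.X\{b} + a.(b.0)\{a,b}))\{b} + a.(b.0)\{a,b} → -a-> v2, -b-> v1, -c-> v3
  v2 = (b.0)\{a,b} → ·
  v3 = (rec X. b.(0\{b,c} + (X + X) + c.X\{b} + a.(b.0)\{a,b}))\{b} → ·
Partition-refinement fixed point:
  B0 = {u0, v0}
  B1 = {u1, v1}
  B2 = {u2, u3, v2, v3}
u0 ∈ B0, v0 ∈ B0 → same block

P ~ Q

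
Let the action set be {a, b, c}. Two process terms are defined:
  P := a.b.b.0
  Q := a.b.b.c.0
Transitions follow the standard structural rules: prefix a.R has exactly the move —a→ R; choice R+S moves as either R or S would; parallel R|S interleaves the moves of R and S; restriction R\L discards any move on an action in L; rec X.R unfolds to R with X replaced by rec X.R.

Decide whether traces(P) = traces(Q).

P's transition system — 4 states:
  p0 = a.b.b.0 → ··a··> p1
  p1 = b.b.0 → ··b··> p2
  p2 = b.0 → ··b··> p3
  p3 = 0 → ·
Q's transition system — 5 states:
  q0 = a.b.b.c.0 → ··a··> q1
  q1 = b.b.c.0 → ··b··> q2
  q2 = b.c.0 → ··b··> q3
  q3 = c.0 → ··c··> q4
  q4 = 0 → ·
Executing abbc from Q (initial set {q0}):
  step 1 (a): {q1}
  step 2 (b): {q2}
  step 3 (b): {q3}
  step 4 (c): {q4}
  — Q admits the full trace.
Executing abbc from P (initial set {p0}):
  step 1 (a): {p1}
  step 2 (b): {p2}
  step 3 (b): {p3}
  step 4 (c): ∅  — P cannot continue

trace-distinct — witness ⟨abbc⟩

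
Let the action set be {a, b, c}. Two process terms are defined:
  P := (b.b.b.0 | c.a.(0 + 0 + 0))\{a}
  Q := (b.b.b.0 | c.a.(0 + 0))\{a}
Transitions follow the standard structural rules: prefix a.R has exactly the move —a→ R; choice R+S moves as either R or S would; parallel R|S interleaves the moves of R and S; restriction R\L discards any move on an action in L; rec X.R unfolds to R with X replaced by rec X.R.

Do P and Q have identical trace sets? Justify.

Reachable graph of P (8 states):
  s0 = (b.b.b.0 | c.a.(0 + 0 + 0))\{a} ⊢ ··b··> s1, ··c··> s2
  s1 = (b.b.0 | c.a.(0 + 0 + 0))\{a} ⊢ ··b··> s3, ··c··> s4
  s2 = (b.b.b.0 | a.(0 + 0 + 0))\{a} ⊢ ··b··> s4
  s3 = (b.0 | c.a.(0 + 0 + 0))\{a} ⊢ ··b··> s5, ··c··> s6
  s4 = (b.b.0 | a.(0 + 0 + 0))\{a} ⊢ ··b··> s6
  s5 = (0 | c.a.(0 + 0 + 0))\{a} ⊢ ··c··> s7
  s6 = (b.0 | a.(0 + 0 + 0))\{a} ⊢ ··b··> s7
  s7 = (0 | a.(0 + 0 + 0))\{a} ⊢ (no moves)
Reachable graph of Q (8 states):
  t0 = (b.b.b.0 | c.a.(0 + 0))\{a} ⊢ ··b··> t1, ··c··> t2
  t1 = (b.b.0 | c.a.(0 + 0))\{a} ⊢ ··b··> t3, ··c··> t4
  t2 = (b.b.b.0 | a.(0 + 0))\{a} ⊢ ··b··> t4
  t3 = (b.0 | c.a.(0 + 0))\{a} ⊢ ··b··> t5, ··c··> t6
  t4 = (b.b.0 | a.(0 + 0))\{a} ⊢ ··b··> t6
  t5 = (0 | c.a.(0 + 0))\{a} ⊢ ··c··> t7
  t6 = (b.0 | a.(0 + 0))\{a} ⊢ ··b··> t7
  t7 = (0 | a.(0 + 0))\{a} ⊢ (no moves)
Partition-refinement fixed point:
  B0 = {s0, t0}
  B1 = {s2, t2}
  B2 = {s4, t4}
  B3 = {s6, t6}
  B4 = {s7, t7}
  B5 = {s1, t1}
  B6 = {s3, t3}
  B7 = {s5, t5}
s0 ∈ B0, t0 ∈ B0 → same block
Bisimilar ⇒ trace-equivalent.

traces(P) = traces(Q)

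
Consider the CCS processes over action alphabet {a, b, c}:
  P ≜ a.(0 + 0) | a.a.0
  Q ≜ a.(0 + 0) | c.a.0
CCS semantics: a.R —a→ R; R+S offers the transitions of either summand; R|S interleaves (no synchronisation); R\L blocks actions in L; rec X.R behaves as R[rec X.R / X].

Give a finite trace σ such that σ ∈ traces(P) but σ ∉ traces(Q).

Reachable graph of P (6 states):
  p0 = a.(0 + 0) | a.a.0 :: -a-> p1, -a-> p2
  p1 = (0 + 0) | a.a.0 :: -a-> p3
  p2 = a.(0 + 0) | a.0 :: -a-> p3, -a-> p4
  p3 = (0 + 0) | a.0 :: -a-> p5
  p4 = a.(0 + 0) | 0 :: -a-> p5
  p5 = (0 + 0) | 0 :: (no moves)
Reachable graph of Q (6 states):
  q0 = a.(0 + 0) | c.a.0 :: -a-> q1, -c-> q2
  q1 = (0 + 0) | c.a.0 :: -c-> q3
  q2 = a.(0 + 0) | a.0 :: -a-> q3, -a-> q4
  q3 = (0 + 0) | a.0 :: -a-> q5
  q4 = a.(0 + 0) | 0 :: -a-> q5
  q5 = (0 + 0) | 0 :: (no moves)
Executing aa from P (initial set {p0}):
  after a @ step 1: {p1, p2}
  after a @ step 2: {p3, p4}
  — P admits the full trace.
Executing aa from Q (initial set {q0}):
  after a @ step 1: {q1}
  after a @ step 2: ∅ (Q stuck)

aa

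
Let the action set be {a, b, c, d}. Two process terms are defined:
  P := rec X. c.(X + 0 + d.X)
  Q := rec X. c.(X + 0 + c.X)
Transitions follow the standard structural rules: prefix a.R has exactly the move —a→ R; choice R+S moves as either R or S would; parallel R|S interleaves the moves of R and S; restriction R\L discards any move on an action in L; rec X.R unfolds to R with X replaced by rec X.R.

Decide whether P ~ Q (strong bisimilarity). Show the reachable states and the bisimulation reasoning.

Reachable graph of P (2 states):
  p0 = rec X. c.(X + 0 + d.X) → -c-> p1
  p1 = (rec X. c.(X + 0 + d.X)) + 0 + d.(rec X. c.(X + 0 + d.X)) → -c-> p1, -d-> p0
Reachable graph of Q (2 states):
  q0 = rec X. c.(X + 0 + c.X) → -c-> q1
  q1 = (rec X. c.(X + 0 + c.X)) + 0 + c.(rec X. c.(X + 0 + c.X)) → -c-> q0, -c-> q1
Partition-refinement fixed point:
  B0 = {p0}
  B1 = {p1}
  B2 = {q0, q1}
p0 ∈ B0, q0 ∈ B2 → different blocks

not bisimilar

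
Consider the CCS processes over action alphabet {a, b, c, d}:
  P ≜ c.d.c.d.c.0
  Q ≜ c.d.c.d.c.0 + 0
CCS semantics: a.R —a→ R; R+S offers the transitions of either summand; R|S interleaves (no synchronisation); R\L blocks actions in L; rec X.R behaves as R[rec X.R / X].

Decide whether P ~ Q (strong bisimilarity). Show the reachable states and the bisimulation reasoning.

P's transition system — 6 states:
  s0 = c.d.c.d.c.0 :: ··c··> s1
  s1 = d.c.d.c.0 :: ··d··> s2
  s2 = c.d.c.0 :: ··c··> s3
  s3 = d.c.0 :: ··d··> s4
  s4 = c.0 :: ··c··> s5
  s5 = 0 :: ∅
Q's transition system — 6 states:
  t0 = c.d.c.d.c.0 + 0 :: ··c··> t1
  t1 = d.c.d.c.0 :: ··d··> t2
  t2 = c.d.c.0 :: ··c··> t3
  t3 = d.c.0 :: ··d··> t4
  t4 = c.0 :: ··c··> t5
  t5 = 0 :: ∅
Bisimilarity quotient blocks:
  B0 = {s0, t0}
  B1 = {s1, t1}
  B2 = {s2, t2}
  B3 = {s3, t3}
  B4 = {s4, t4}
  B5 = {s5, t5}
s0 ∈ B0, t0 ∈ B0 → same block

P ~ Q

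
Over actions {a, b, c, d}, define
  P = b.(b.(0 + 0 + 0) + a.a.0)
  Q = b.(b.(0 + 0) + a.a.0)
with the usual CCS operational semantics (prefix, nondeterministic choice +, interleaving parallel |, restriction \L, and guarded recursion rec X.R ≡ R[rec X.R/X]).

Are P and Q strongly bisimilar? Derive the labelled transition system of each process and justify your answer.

Reachable graph of P (5 states):
  p0 = b.(b.(0 + 0 + 0) + a.a.0) :: -b-> p1
  p1 = b.(0 + 0 + 0) + a.a.0 :: -a-> p2, -b-> p3
  p2 = a.0 :: -a-> p4
  p3 = 0 + 0 + 0 :: stopped
  p4 = 0 :: stopped
Reachable graph of Q (5 states):
  q0 = b.(b.(0 + 0) + a.a.0) :: -b-> q1
  q1 = b.(0 + 0) + a.a.0 :: -a-> q2, -b-> q3
  q2 = a.0 :: -a-> q4
  q3 = 0 + 0 :: stopped
  q4 = 0 :: stopped
Bisimilarity quotient blocks:
  B0 = {p0, q0}
  B1 = {p1, q1}
  B2 = {p3, p4, q3, q4}
  B3 = {p2, q2}
p0 ∈ B0, q0 ∈ B0 → same block

YES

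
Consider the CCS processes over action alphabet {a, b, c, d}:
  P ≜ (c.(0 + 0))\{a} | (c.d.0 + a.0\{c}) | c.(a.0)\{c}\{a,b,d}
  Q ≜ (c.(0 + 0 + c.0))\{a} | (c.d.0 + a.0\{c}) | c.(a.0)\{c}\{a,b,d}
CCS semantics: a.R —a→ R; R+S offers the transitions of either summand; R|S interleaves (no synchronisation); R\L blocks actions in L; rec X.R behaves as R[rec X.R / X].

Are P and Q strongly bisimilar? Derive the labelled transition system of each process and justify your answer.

P ≁ Q

LTS(P): 16 reachable states
  p0 = (c.(0 + 0))\{a} | (c.d.0 + a.0\{c}) | c.(a.0)\{c}\{a,b,d} has moves --a--▸ p1, --c--▸ p2, --c--▸ p3, --c--▸ p4
  p1 = (c.(0 + 0))\{a} | 0\{c} | c.(a.0)\{c}\{a,b,d} has moves --c--▸ p5, --c--▸ p6
  p2 = (0 + 0)\{a} | (c.d.0 + a.0\{c}) | c.(a.0)\{c}\{a,b,d} has moves --a--▸ p5, --c--▸ p7, --c--▸ p8
  p3 = (c.(0 + 0))\{a} | (c.d.0 + a.0\{c}) | (a.0)\{c}\{a,b,d} has moves --a--▸ p6, --c--▸ p7, --c--▸ p9
  p4 = (c.(0 + 0))\{a} | d.0 | c.(a.0)\{c}\{a,b,d} has moves --c--▸ p8, --c--▸ p9, --d--▸ p10
  p5 = (0 + 0)\{a} | 0\{c} | c.(a.0)\{c}\{a,b,d} has moves --c--▸ p11
  p6 = (c.(0 + 0))\{a} | 0\{c} | (a.0)\{c}\{a,b,d} has moves --c--▸ p11
  p7 = (0 + 0)\{a} | (c.d.0 + a.0\{c}) | (a.0)\{c}\{a,b,d} has moves --a--▸ p11, --c--▸ p12
  p8 = (0 + 0)\{a} | d.0 | c.(a.0)\{c}\{a,b,d} has moves --c--▸ p12, --d--▸ p13
  p9 = (c.(0 + 0))\{a} | d.0 | (a.0)\{c}\{a,b,d} has moves --c--▸ p12, --d--▸ p14
  p10 = (c.(0 + 0))\{a} | 0 | c.(a.0)\{c}\{a,b,d} has moves --c--▸ p13, --c--▸ p14
  p11 = (0 + 0)\{a} | 0\{c} | (a.0)\{c}\{a,b,d} has moves ∅
  p12 = (0 + 0)\{a} | d.0 | (a.0)\{c}\{a,b,d} has moves --d--▸ p15
  p13 = (0 + 0)\{a} | 0 | c.(a.0)\{c}\{a,b,d} has moves --c--▸ p15
  p14 = (c.(0 + 0))\{a} | 0 | (a.0)\{c}\{a,b,d} has moves --c--▸ p15
  p15 = (0 + 0)\{a} | 0 | (a.0)\{c}\{a,b,d} has moves ∅
LTS(Q): 24 reachable states
  q0 = (c.(0 + 0 + c.0))\{a} | (c.d.0 + a.0\{c}) | c.(a.0)\{c}\{a,b,d} has moves --a--▸ q1, --c--▸ q2, --c--▸ q3, --c--▸ q4
  q1 = (c.(0 + 0 + c.0))\{a} | 0\{c} | c.(a.0)\{c}\{a,b,d} has moves --c--▸ q5, --c--▸ q6
  q2 = (0 + 0 + c.0)\{a} | (c.d.0 + a.0\{c}) | c.(a.0)\{c}\{a,b,d} has moves --a--▸ q5, --c--▸ q7, --c--▸ q8, --c--▸ q9
  q3 = (c.(0 + 0 + c.0))\{a} | (c.d.0 + a.0\{c}) | (a.0)\{c}\{a,b,d} has moves --a--▸ q6, --c--▸ q10, --c--▸ q7
  q4 = (c.(0 + 0 + c.0))\{a} | d.0 | c.(a.0)\{c}\{a,b,d} has moves --c--▸ q10, --c--▸ q8, --d--▸ q11
  q5 = (0 + 0 + c.0)\{a} | 0\{c} | c.(a.0)\{c}\{a,b,d} has moves --c--▸ q12, --c--▸ q13
  q6 = (c.(0 + 0 + c.0))\{a} | 0\{c} | (a.0)\{c}\{a,b,d} has moves --c--▸ q12
  q7 = (0 + 0 + c.0)\{a} | (c.d.0 + a.0\{c}) | (a.0)\{c}\{a,b,d} has moves --a--▸ q12, --c--▸ q14, --c--▸ q15
  q8 = (0 + 0 + c.0)\{a} | d.0 | c.(a.0)\{c}\{a,b,d} has moves --c--▸ q14, --c--▸ q16, --d--▸ q17
  q9 = 0\{a} | (c.d.0 + a.0\{c}) | c.(a.0)\{c}\{a,b,d} has moves --a--▸ q13, --c--▸ q15, --c--▸ q16
  q10 = (c.(0 + 0 + c.0))\{a} | d.0 | (a.0)\{c}\{a,b,d} has moves --c--▸ q14, --d--▸ q18
  q11 = (c.(0 + 0 + c.0))\{a} | 0 | c.(a.0)\{c}\{a,b,d} has moves --c--▸ q17, --c--▸ q18
  q12 = (0 + 0 + c.0)\{a} | 0\{c} | (a.0)\{c}\{a,b,d} has moves --c--▸ q19
  q13 = 0\{a} | 0\{c} | c.(a.0)\{c}\{a,b,d} has moves --c--▸ q19
  q14 = (0 + 0 + c.0)\{a} | d.0 | (a.0)\{c}\{a,b,d} has moves --c--▸ q20, --d--▸ q21
  q15 = 0\{a} | (c.d.0 + a.0\{c}) | (a.0)\{c}\{a,b,d} has moves --a--▸ q19, --c--▸ q20
  q16 = 0\{a} | d.0 | c.(a.0)\{c}\{a,b,d} has moves --c--▸ q20, --d--▸ q22
  q17 = (0 + 0 + c.0)\{a} | 0 | c.(a.0)\{c}\{a,b,d} has moves --c--▸ q21, --c--▸ q22
  q18 = (c.(0 + 0 + c.0))\{a} | 0 | (a.0)\{c}\{a,b,d} has moves --c--▸ q21
  q19 = 0\{a} | 0\{c} | (a.0)\{c}\{a,b,d} has moves ∅
  q20 = 0\{a} | d.0 | (a.0)\{c}\{a,b,d} has moves --d--▸ q23
  q21 = (0 + 0 + c.0)\{a} | 0 | (a.0)\{c}\{a,b,d} has moves --c--▸ q23
  q22 = 0\{a} | 0 | c.(a.0)\{c}\{a,b,d} has moves --c--▸ q23
  q23 = 0\{a} | 0 | (a.0)\{c}\{a,b,d} has moves ∅
Coarsest stable partition (strong bisimilarity classes):
  B0 = {p0, q2, q3}
  B1 = {p4, q10, q8}
  B2 = {p8, p9, q14, q16}
  B3 = {p13, p14, p5, p6, q12, q13, q21, q22}
  B4 = {p11, p15, q19, q23}
  B5 = {p12, q20}
  B6 = {p1, p10, q17, q18, q5, q6}
  B7 = {p2, p3, q7, q9}
  B8 = {p7, q15}
  B9 = {q0}
  B10 = {q4}
  B11 = {q1, q11}
p0 ∈ B0, q0 ∈ B9 → different blocks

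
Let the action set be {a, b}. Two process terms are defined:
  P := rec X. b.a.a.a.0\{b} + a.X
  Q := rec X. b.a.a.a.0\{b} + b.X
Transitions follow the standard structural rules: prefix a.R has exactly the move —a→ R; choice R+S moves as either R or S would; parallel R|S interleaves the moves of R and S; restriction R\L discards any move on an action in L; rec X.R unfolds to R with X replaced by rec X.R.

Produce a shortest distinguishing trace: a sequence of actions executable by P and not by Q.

a

LTS(P): 5 reachable states
  u0 = rec X. b.a.a.a.0\{b} + a.X → --a--▸ u0, --b--▸ u1
  u1 = a.a.a.0\{b} → --a--▸ u2
  u2 = a.a.0\{b} → --a--▸ u3
  u3 = a.0\{b} → --a--▸ u4
  u4 = 0\{b} → ∅
LTS(Q): 5 reachable states
  v0 = rec X. b.a.a.a.0\{b} + b.X → --b--▸ v0, --b--▸ v1
  v1 = a.a.a.0\{b} → --a--▸ v2
  v2 = a.a.0\{b} → --a--▸ v3
  v3 = a.0\{b} → --a--▸ v4
  v4 = 0\{b} → ∅
Trace ⟨a⟩ through P, begin at {u0}:
  step 1 (a): {u0}
  — P admits the full trace.
Trace ⟨a⟩ through Q, begin at {v0}:
  step 1 (a): ∅ (Q stuck)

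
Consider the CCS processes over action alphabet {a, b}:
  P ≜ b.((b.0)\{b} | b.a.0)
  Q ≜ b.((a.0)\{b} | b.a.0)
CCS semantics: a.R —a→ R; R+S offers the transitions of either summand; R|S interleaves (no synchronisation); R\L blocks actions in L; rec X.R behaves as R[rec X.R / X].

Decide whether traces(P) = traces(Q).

LTS(P): 4 reachable states
  p0 = b.((b.0)\{b} | b.a.0) has moves —b→ p1
  p1 = (b.0)\{b} | b.a.0 has moves —b→ p2
  p2 = (b.0)\{b} | a.0 has moves —a→ p3
  p3 = (b.0)\{b} | 0 has moves stopped
LTS(Q): 7 reachable states
  q0 = b.((a.0)\{b} | b.a.0) has moves —b→ q1
  q1 = (a.0)\{b} | b.a.0 has moves —a→ q2, —b→ q3
  q2 = 0\{b} | b.a.0 has moves —b→ q4
  q3 = (a.0)\{b} | a.0 has moves —a→ q4, —a→ q5
  q4 = 0\{b} | a.0 has moves —a→ q6
  q5 = (a.0)\{b} | 0 has moves —a→ q6
  q6 = 0\{b} | 0 has moves stopped
Trace ⟨ba⟩ through Q, begin at {q0}:
  step 1 (b): {q1}
  step 2 (a): {q2}
  ✓ Q
Trace ⟨ba⟩ through P, begin at {p0}:
  step 1 (b): {p1}
  step 2 (a): ∅ (P stuck)

traces(P) ≠ traces(Q) — witness ⟨ba⟩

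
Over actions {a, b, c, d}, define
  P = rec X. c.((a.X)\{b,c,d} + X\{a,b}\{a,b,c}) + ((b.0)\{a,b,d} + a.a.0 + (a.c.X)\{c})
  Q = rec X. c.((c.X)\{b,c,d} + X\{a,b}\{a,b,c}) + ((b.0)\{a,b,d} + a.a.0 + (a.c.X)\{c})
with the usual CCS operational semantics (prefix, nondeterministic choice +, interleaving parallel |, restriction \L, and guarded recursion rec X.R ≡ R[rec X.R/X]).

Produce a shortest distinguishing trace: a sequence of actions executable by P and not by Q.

Reachable graph of P (9 states):
  m0 = rec X. c.((a.X)\{b,c,d} + X\{a,b}\{a,b,c}) + ((b.0)\{a,b,d} + a.a.0 + (a.c.X)\{c}) → =a=> m1, =a=> m2, =c=> m3
  m1 = (c.(rec X. c.((a.X)\{b,c,d} + X\{a,b}\{a,b,c}) + ((b.0)\{a,b,d} + a.a.0 + (a.c.X)\{c})))\{c} → ∅
  m2 = a.0 → =a=> m4
  m3 = (a.(rec X. c.((a.X)\{b,c,d} + X\{a,b}\{a,b,c}) + ((b.0)\{a,b,d} + a.a.0 + (a.c.X)\{c})))\{b,c,d} + (rec X. c.((a.X)\{b,c,d} + X\{a,b}\{a,b,c}) + ((b.0)\{a,b,d} + a.a.0 + (a.c.X)\{c}))\{a,b}\{a,b,c} → =a=> m5
  m4 = 0 → ∅
  m5 = (rec X. c.((a.X)\{b,c,d} + X\{a,b}\{a,b,c}) + ((b.0)\{a,b,d} + a.a.0 + (a.c.X)\{c}))\{b,c,d} → =a=> m6, =a=> m7
  m6 = (a.0)\{b,c,d} → =a=> m8
  m7 = (c.(rec X. c.((a.X)\{b,c,d} + X\{a,b}\{a,b,c}) + ((b.0)\{a,b,d} + a.a.0 + (a.c.X)\{c})))\{c}\{b,c,d} → ∅
  m8 = 0\{b,c,d} → ∅
Reachable graph of Q (5 states):
  n0 = rec X. c.((c.X)\{b,c,d} + X\{a,b}\{a,b,c}) + ((b.0)\{a,b,d} + a.a.0 + (a.c.X)\{c}) → =a=> n1, =a=> n2, =c=> n3
  n1 = (c.(rec X. c.((c.X)\{b,c,d} + X\{a,b}\{a,b,c}) + ((b.0)\{a,b,d} + a.a.0 + (a.c.X)\{c})))\{c} → ∅
  n2 = a.0 → =a=> n4
  n3 = (c.(rec X. c.((c.X)\{b,c,d} + X\{a,b}\{a,b,c}) + ((b.0)\{a,b,d} + a.a.0 + (a.c.X)\{c})))\{b,c,d} + (rec X. c.((c.X)\{b,c,d} + X\{a,b}\{a,b,c}) + ((b.0)\{a,b,d} + a.a.0 + (a.c.X)\{c}))\{a,b}\{a,b,c} → ∅
  n4 = 0 → ∅
Executing ca from P (initial set {m0}):
  [1] c ⇒ {m3}
  [2] a ⇒ {m5}
  — P admits the full trace.
Executing ca from Q (initial set {n0}):
  [1] c ⇒ {n3}
  [2] a ⇒ ∅ (Q stuck)

ca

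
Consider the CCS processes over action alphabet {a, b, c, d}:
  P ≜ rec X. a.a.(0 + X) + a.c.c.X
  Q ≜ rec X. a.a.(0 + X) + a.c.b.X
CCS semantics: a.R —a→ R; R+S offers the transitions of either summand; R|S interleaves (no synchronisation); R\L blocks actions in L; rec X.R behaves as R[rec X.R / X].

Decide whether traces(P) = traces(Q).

P's transition system — 5 states:
  u0 = rec X. a.a.(0 + X) + a.c.c.X ⊢ =a=> u1, =a=> u2
  u1 = a.(0 + (rec X. a.a.(0 + X) + a.c.c.X)) ⊢ =a=> u3
  u2 = c.c.(rec X. a.a.(0 + X) + a.c.c.X) ⊢ =c=> u4
  u3 = 0 + (rec X. a.a.(0 + X) + a.c.c.X) ⊢ =a=> u1, =a=> u2
  u4 = c.(rec X. a.a.(0 + X) + a.c.c.X) ⊢ =c=> u0
Q's transition system — 5 states:
  v0 = rec X. a.a.(0 + X) + a.c.b.X ⊢ =a=> v1, =a=> v2
  v1 = a.(0 + (rec X. a.a.(0 + X) + a.c.b.X)) ⊢ =a=> v3
  v2 = c.b.(rec X. a.a.(0 + X) + a.c.b.X) ⊢ =c=> v4
  v3 = 0 + (rec X. a.a.(0 + X) + a.c.b.X) ⊢ =a=> v1, =a=> v2
  v4 = b.(rec X. a.a.(0 + X) + a.c.b.X) ⊢ =b=> v0
Executing acc from P (initial set {u0}):
  [1] a ⇒ {u1, u2}
  [2] c ⇒ {u4}
  [3] c ⇒ {u0}
  — P admits the full trace.
Executing acc from Q (initial set {v0}):
  [1] a ⇒ {v1, v2}
  [2] c ⇒ {v4}
  [3] c ⇒ no successor for Q

NO — witness ⟨acc⟩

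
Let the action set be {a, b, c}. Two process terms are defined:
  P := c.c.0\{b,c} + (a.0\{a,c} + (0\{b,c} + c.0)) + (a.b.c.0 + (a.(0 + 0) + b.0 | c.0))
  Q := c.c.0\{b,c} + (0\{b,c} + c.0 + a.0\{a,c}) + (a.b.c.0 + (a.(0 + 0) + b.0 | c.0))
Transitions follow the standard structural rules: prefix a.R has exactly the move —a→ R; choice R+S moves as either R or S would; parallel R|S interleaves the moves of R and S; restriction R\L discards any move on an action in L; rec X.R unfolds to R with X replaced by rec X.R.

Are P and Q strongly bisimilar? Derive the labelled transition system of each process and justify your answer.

LTS(P): 11 reachable states
  u0 = c.c.0\{b,c} + (a.0\{a,c} + (0\{b,c} + c.0)) + (a.b.c.0 + (a.(0 + 0) + b.0 | c.0)) | =a=> u1, =a=> u2, =a=> u3, =b=> u4, =c=> u5, =c=> u6, =c=> u7
  u1 = 0 + 0 | deadlocked
  u2 = 0\{a,c} | deadlocked
  u3 = b.c.0 | =b=> u8
  u4 = 0 | c.0 | =c=> u9
  u5 = 0 | deadlocked
  u6 = b.0 | 0 | =b=> u9
  u7 = c.0\{b,c} | =c=> u10
  u8 = c.0 | =c=> u5
  u9 = 0 | 0 | deadlocked
  u10 = 0\{b,c} | deadlocked
LTS(Q): 11 reachable states
  v0 = c.c.0\{b,c} + (0\{b,c} + c.0 + a.0\{a,c}) + (a.b.c.0 + (a.(0 + 0) + b.0 | c.0)) | =a=> v1, =a=> v2, =a=> v3, =b=> v4, =c=> v5, =c=> v6, =c=> v7
  v1 = 0 + 0 | deadlocked
  v2 = 0\{a,c} | deadlocked
  v3 = b.c.0 | =b=> v8
  v4 = 0 | c.0 | =c=> v9
  v5 = 0 | deadlocked
  v6 = b.0 | 0 | =b=> v9
  v7 = c.0\{b,c} | =c=> v10
  v8 = c.0 | =c=> v5
  v9 = 0 | 0 | deadlocked
  v10 = 0\{b,c} | deadlocked
Partition-refinement fixed point:
  B0 = {u0, v0}
  B1 = {u4, u7, u8, v4, v7, v8}
  B2 = {u1, u10, u2, u5, u9, v1, v10, v2, v5, v9}
  B3 = {u6, v6}
  B4 = {u3, v3}
u0 ∈ B0, v0 ∈ B0 → same block

bisimilar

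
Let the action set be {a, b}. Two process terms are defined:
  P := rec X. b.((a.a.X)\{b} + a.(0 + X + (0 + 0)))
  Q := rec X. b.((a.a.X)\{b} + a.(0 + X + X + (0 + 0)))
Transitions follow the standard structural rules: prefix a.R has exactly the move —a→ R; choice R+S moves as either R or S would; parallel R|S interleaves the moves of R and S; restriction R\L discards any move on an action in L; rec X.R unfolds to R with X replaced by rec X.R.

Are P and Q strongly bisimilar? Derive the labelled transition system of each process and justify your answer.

YES

LTS(P): 5 reachable states
  m0 = rec X. b.((a.a.X)\{b} + a.(0 + X + (0 + 0))) :: =b=> m1
  m1 = (a.a.(rec X. b.((a.a.X)\{b} + a.(0 + X + (0 + 0)))))\{b} + a.(0 + (rec X. b.((a.a.X)\{b} + a.(0 + X + (0 + 0)))) + (0 + 0)) :: =a=> m2, =a=> m3
  m2 = (a.(rec X. b.((a.a.X)\{b} + a.(0 + X + (0 + 0)))))\{b} :: =a=> m4
  m3 = 0 + (rec X. b.((a.a.X)\{b} + a.(0 + X + (0 + 0)))) + (0 + 0) :: =b=> m1
  m4 = (rec X. b.((a.a.X)\{b} + a.(0 + X + (0 + 0))))\{b} :: (no moves)
LTS(Q): 5 reachable states
  n0 = rec X. b.((a.a.X)\{b} + a.(0 + X + X + (0 + 0))) :: =b=> n1
  n1 = (a.a.(rec X. b.((a.a.X)\{b} + a.(0 + X + X + (0 + 0)))))\{b} + a.(0 + (rec X. b.((a.a.X)\{b} + a.(0 + X + X + (0 + 0)))) + (rec X. b.((a.a.X)\{b} + a.(0 + X + X + (0 + 0)))) + (0 + 0)) :: =a=> n2, =a=> n3
  n2 = (a.(rec X. b.((a.a.X)\{b} + a.(0 + X + X + (0 + 0)))))\{b} :: =a=> n4
  n3 = 0 + (rec X. b.((a.a.X)\{b} + a.(0 + X + X + (0 + 0)))) + (rec X. b.((a.a.X)\{b} + a.(0 + X + X + (0 + 0)))) + (0 + 0) :: =b=> n1
  n4 = (rec X. b.((a.a.X)\{b} + a.(0 + X + X + (0 + 0))))\{b} :: (no moves)
Partition-refinement fixed point:
  B0 = {m0, m3, n0, n3}
  B1 = {m1, n1}
  B2 = {m2, n2}
  B3 = {m4, n4}
m0 ∈ B0, n0 ∈ B0 → same block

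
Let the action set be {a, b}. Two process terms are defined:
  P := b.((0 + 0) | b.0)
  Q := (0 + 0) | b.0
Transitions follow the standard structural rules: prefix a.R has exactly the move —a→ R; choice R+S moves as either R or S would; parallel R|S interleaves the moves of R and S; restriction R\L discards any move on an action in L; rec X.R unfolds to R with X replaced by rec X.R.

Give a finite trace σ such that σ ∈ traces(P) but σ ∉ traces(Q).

LTS(P): 3 reachable states
  p0 = b.((0 + 0) | b.0) :: ··b··> p1
  p1 = (0 + 0) | b.0 :: ··b··> p2
  p2 = (0 + 0) | 0 :: ·
LTS(Q): 2 reachable states
  q0 = (0 + 0) | b.0 :: ··b··> q1
  q1 = (0 + 0) | 0 :: ·
Trace ⟨bb⟩ through P, begin at {p0}:
  [1] b ⇒ {p1}
  [2] b ⇒ {p2}
  ✓ P
Trace ⟨bb⟩ through Q, begin at {q0}:
  [1] b ⇒ {q1}
  [2] b ⇒ ∅ (Q stuck)

bb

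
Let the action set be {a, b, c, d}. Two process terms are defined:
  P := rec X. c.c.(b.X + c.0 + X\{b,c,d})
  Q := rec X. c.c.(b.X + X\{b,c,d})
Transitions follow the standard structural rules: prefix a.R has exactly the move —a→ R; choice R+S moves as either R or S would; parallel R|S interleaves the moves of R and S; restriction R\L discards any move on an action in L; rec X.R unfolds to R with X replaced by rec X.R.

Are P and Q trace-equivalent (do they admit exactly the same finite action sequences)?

traces(P) ≠ traces(Q) — witness ⟨ccc⟩

P's transition system — 4 states:
  m0 = rec X. c.c.(b.X + c.0 + X\{b,c,d}) | ··c··> m1
  m1 = c.(b.(rec X. c.c.(b.X + c.0 + X\{b,c,d})) + c.0 + (rec X. c.c.(b.X + c.0 + X\{b,c,d}))\{b,c,d}) | ··c··> m2
  m2 = b.(rec X. c.c.(b.X + c.0 + X\{b,c,d})) + c.0 + (rec X. c.c.(b.X + c.0 + X\{b,c,d}))\{b,c,d} | ··b··> m0, ··c··> m3
  m3 = 0 | ·
Q's transition system — 3 states:
  n0 = rec X. c.c.(b.X + X\{b,c,d}) | ··c··> n1
  n1 = c.(b.(rec X. c.c.(b.X + X\{b,c,d})) + (rec X. c.c.(b.X + X\{b,c,d}))\{b,c,d}) | ··c··> n2
  n2 = b.(rec X. c.c.(b.X + X\{b,c,d})) + (rec X. c.c.(b.X + X\{b,c,d}))\{b,c,d} | ··b··> n0
Trace ⟨ccc⟩ through P, begin at {m0}:
  [1] c ⇒ {m1}
  [2] c ⇒ {m2}
  [3] c ⇒ {m3}
  — P admits the full trace.
Trace ⟨ccc⟩ through Q, begin at {n0}:
  [1] c ⇒ {n1}
  [2] c ⇒ {n2}
  [3] c ⇒ no successor for Q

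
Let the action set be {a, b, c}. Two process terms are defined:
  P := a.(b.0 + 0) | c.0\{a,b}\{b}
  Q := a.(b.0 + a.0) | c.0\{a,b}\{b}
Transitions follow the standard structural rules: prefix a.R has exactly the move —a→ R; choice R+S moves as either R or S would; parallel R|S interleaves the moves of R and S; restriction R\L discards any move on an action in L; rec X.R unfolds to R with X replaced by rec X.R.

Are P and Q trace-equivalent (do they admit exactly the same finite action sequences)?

Reachable graph of P (6 states):
  p0 = a.(b.0 + 0) | c.0\{a,b}\{b} :: =a=> p1, =c=> p2
  p1 = (b.0 + 0) | c.0\{a,b}\{b} :: =b=> p3, =c=> p4
  p2 = a.(b.0 + 0) | 0\{a,b}\{b} :: =a=> p4
  p3 = 0 | c.0\{a,b}\{b} :: =c=> p5
  p4 = (b.0 + 0) | 0\{a,b}\{b} :: =b=> p5
  p5 = 0 | 0\{a,b}\{b} :: stopped
Reachable graph of Q (6 states):
  q0 = a.(b.0 + a.0) | c.0\{a,b}\{b} :: =a=> q1, =c=> q2
  q1 = (b.0 + a.0) | c.0\{a,b}\{b} :: =a=> q3, =b=> q3, =c=> q4
  q2 = a.(b.0 + a.0) | 0\{a,b}\{b} :: =a=> q4
  q3 = 0 | c.0\{a,b}\{b} :: =c=> q5
  q4 = (b.0 + a.0) | 0\{a,b}\{b} :: =a=> q5, =b=> q5
  q5 = 0 | 0\{a,b}\{b} :: stopped
Trace ⟨aa⟩ through Q, begin at {q0}:
  [1] a ⇒ {q1}
  [2] a ⇒ {q3}
  ✓ Q
Trace ⟨aa⟩ through P, begin at {p0}:
  [1] a ⇒ {p1}
  [2] a ⇒ ∅ (P stuck)

trace-distinct — witness ⟨aa⟩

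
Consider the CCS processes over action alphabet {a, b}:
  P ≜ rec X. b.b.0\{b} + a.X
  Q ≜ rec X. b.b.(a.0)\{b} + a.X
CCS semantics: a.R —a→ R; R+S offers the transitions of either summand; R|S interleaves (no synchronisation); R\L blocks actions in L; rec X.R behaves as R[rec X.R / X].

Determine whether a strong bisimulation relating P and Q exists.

LTS(P): 3 reachable states
  p0 = rec X. b.b.0\{b} + a.X | =a=> p0, =b=> p1
  p1 = b.0\{b} | =b=> p2
  p2 = 0\{b} | (no moves)
LTS(Q): 4 reachable states
  q0 = rec X. b.b.(a.0)\{b} + a.X | =a=> q0, =b=> q1
  q1 = b.(a.0)\{b} | =b=> q2
  q2 = (a.0)\{b} | =a=> q3
  q3 = 0\{b} | (no moves)
Partition-refinement fixed point:
  B0 = {p0}
  B1 = {p1}
  B2 = {p2, q3}
  B3 = {q0}
  B4 = {q1}
  B5 = {q2}
p0 ∈ B0, q0 ∈ B3 → different blocks

not bisimilar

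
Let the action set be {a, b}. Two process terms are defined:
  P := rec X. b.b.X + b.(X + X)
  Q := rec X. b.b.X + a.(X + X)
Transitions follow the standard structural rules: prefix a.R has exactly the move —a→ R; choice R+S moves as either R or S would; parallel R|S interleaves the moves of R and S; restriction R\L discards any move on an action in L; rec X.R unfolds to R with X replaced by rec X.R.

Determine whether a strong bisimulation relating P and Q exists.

NO

Reachable graph of P (3 states):
  s0 = rec X. b.b.X + b.(X + X) has moves --b--▸ s1, --b--▸ s2
  s1 = (rec X. b.b.X + b.(X + X)) + (rec X. b.b.X + b.(X + X)) has moves --b--▸ s1, --b--▸ s2
  s2 = b.(rec X. b.b.X + b.(X + X)) has moves --b--▸ s0
Reachable graph of Q (3 states):
  t0 = rec X. b.b.X + a.(X + X) has moves --a--▸ t1, --b--▸ t2
  t1 = (rec X. b.b.X + a.(X + X)) + (rec X. b.b.X + a.(X + X)) has moves --a--▸ t1, --b--▸ t2
  t2 = b.(rec X. b.b.X + a.(X + X)) has moves --b--▸ t0
Partition-refinement fixed point:
  B0 = {s0, s1, s2}
  B1 = {t0, t1}
  B2 = {t2}
s0 ∈ B0, t0 ∈ B1 → different blocks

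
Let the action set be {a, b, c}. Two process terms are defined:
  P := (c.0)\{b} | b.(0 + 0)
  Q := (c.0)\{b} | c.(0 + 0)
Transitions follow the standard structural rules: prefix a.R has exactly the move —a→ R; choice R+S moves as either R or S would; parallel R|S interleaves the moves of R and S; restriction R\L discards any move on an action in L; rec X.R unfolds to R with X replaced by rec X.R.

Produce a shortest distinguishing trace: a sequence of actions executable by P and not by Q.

Reachable graph of P (4 states):
  m0 = (c.0)\{b} | b.(0 + 0) has moves --b--▸ m1, --c--▸ m2
  m1 = (c.0)\{b} | (0 + 0) has moves --c--▸ m3
  m2 = 0\{b} | b.(0 + 0) has moves --b--▸ m3
  m3 = 0\{b} | (0 + 0) has moves ·
Reachable graph of Q (4 states):
  n0 = (c.0)\{b} | c.(0 + 0) has moves --c--▸ n1, --c--▸ n2
  n1 = (c.0)\{b} | (0 + 0) has moves --c--▸ n3
  n2 = 0\{b} | c.(0 + 0) has moves --c--▸ n3
  n3 = 0\{b} | (0 + 0) has moves ·
Run σ = ⟨b⟩ on P: start {m0}
  [1] b ⇒ {m1}
  ✓ P
Run σ = ⟨b⟩ on Q: start {n0}
  [1] b ⇒ ∅ (Q stuck)

b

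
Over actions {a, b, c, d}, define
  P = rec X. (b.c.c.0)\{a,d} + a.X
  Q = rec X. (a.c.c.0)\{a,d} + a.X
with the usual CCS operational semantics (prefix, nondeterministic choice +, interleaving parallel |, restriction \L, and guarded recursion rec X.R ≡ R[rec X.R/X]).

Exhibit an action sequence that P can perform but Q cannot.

LTS(P): 4 reachable states
  m0 = rec X. (b.c.c.0)\{a,d} + a.X ⊢ =a=> m0, =b=> m1
  m1 = (c.c.0)\{a,d} ⊢ =c=> m2
  m2 = (c.0)\{a,d} ⊢ =c=> m3
  m3 = 0\{a,d} ⊢ ∅
LTS(Q): 1 reachable states
  n0 = rec X. (a.c.c.0)\{a,d} + a.X ⊢ =a=> n0
Trace ⟨b⟩ through P, begin at {m0}:
  step 1 (b): {m1}
  P completes σ.
Trace ⟨b⟩ through Q, begin at {n0}:
  step 1 (b): no successor for Q

b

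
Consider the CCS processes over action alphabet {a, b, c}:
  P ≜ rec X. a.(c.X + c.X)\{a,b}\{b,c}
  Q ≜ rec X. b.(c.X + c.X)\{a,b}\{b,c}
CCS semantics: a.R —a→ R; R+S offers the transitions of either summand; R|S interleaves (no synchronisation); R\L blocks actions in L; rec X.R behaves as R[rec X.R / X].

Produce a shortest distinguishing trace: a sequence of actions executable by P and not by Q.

a

Reachable graph of P (2 states):
  u0 = rec X. a.(c.X + c.X)\{a,b}\{b,c} → =a=> u1
  u1 = (c.(rec X. a.(c.X + c.X)\{a,b}\{b,c}) + c.(rec X. a.(c.X + c.X)\{a,b}\{b,c}))\{a,b}\{b,c} → (no moves)
Reachable graph of Q (2 states):
  v0 = rec X. b.(c.X + c.X)\{a,b}\{b,c} → =b=> v1
  v1 = (c.(rec X. b.(c.X + c.X)\{a,b}\{b,c}) + c.(rec X. b.(c.X + c.X)\{a,b}\{b,c}))\{a,b}\{b,c} → (no moves)
Executing a from P (initial set {u0}):
  [1] a ⇒ {u1}
  — P admits the full trace.
Executing a from Q (initial set {v0}):
  [1] a ⇒ ∅ (Q stuck)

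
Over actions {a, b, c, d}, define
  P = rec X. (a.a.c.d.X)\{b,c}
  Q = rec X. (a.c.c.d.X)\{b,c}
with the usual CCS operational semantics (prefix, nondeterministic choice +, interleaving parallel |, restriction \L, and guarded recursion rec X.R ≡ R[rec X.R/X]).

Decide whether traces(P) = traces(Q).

traces(P) ≠ traces(Q) — witness ⟨aa⟩

P's transition system — 3 states:
  u0 = rec X. (a.a.c.d.X)\{b,c} :: —a→ u1
  u1 = (a.c.d.(rec X. (a.a.c.d.X)\{b,c}))\{b,c} :: —a→ u2
  u2 = (c.d.(rec X. (a.a.c.d.X)\{b,c}))\{b,c} :: ∅
Q's transition system — 2 states:
  v0 = rec X. (a.c.c.d.X)\{b,c} :: —a→ v1
  v1 = (c.c.d.(rec X. (a.c.c.d.X)\{b,c}))\{b,c} :: ∅
Run σ = ⟨aa⟩ on P: start {u0}
  step 1 (a): {u1}
  step 2 (a): {u2}
  ✓ P
Run σ = ⟨aa⟩ on Q: start {v0}
  step 1 (a): {v1}
  step 2 (a): no successor for Q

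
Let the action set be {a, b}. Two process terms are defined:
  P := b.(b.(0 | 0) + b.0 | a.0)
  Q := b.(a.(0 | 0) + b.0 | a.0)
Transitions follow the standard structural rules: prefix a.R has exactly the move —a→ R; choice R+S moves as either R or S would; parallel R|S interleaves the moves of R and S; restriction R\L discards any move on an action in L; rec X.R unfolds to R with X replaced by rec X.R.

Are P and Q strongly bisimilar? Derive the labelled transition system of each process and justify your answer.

P ≁ Q

P's transition system — 5 states:
  p0 = b.(b.(0 | 0) + b.0 | a.0) | -b-> p1
  p1 = b.(0 | 0) + b.0 | a.0 | -a-> p2, -b-> p3, -b-> p4
  p2 = b.0 | 0 | -b-> p3
  p3 = 0 | 0 | stopped
  p4 = 0 | a.0 | -a-> p3
Q's transition system — 5 states:
  q0 = b.(a.(0 | 0) + b.0 | a.0) | -b-> q1
  q1 = a.(0 | 0) + b.0 | a.0 | -a-> q2, -a-> q3, -b-> q4
  q2 = 0 | 0 | stopped
  q3 = b.0 | 0 | -b-> q2
  q4 = 0 | a.0 | -a-> q2
Bisimilarity quotient blocks:
  B0 = {p0}
  B1 = {p1}
  B2 = {p4, q4}
  B3 = {p3, q2}
  B4 = {p2, q3}
  B5 = {q0}
  B6 = {q1}
p0 ∈ B0, q0 ∈ B5 → different blocks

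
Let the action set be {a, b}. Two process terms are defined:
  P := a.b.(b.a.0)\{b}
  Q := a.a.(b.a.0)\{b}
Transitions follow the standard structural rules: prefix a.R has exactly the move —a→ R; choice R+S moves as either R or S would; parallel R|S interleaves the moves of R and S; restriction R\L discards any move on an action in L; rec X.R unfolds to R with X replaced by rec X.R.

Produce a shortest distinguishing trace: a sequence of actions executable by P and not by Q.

ab

Reachable graph of P (3 states):
  s0 = a.b.(b.a.0)\{b} | —a→ s1
  s1 = b.(b.a.0)\{b} | —b→ s2
  s2 = (b.a.0)\{b} | ·
Reachable graph of Q (3 states):
  t0 = a.a.(b.a.0)\{b} | —a→ t1
  t1 = a.(b.a.0)\{b} | —a→ t2
  t2 = (b.a.0)\{b} | ·
Executing ab from P (initial set {s0}):
  [1] a ⇒ {s1}
  [2] b ⇒ {s2}
  — P admits the full trace.
Executing ab from Q (initial set {t0}):
  [1] a ⇒ {t1}
  [2] b ⇒ ∅ (Q stuck)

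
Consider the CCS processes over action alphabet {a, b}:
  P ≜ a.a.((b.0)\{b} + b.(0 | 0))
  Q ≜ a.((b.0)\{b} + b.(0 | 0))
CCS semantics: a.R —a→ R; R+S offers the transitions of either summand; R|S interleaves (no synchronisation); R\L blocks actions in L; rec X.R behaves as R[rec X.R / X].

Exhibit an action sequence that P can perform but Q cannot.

LTS(P): 4 reachable states
  m0 = a.a.((b.0)\{b} + b.(0 | 0)) ⊢ -a-> m1
  m1 = a.((b.0)\{b} + b.(0 | 0)) ⊢ -a-> m2
  m2 = (b.0)\{b} + b.(0 | 0) ⊢ -b-> m3
  m3 = 0 | 0 ⊢ ∅
LTS(Q): 3 reachable states
  n0 = a.((b.0)\{b} + b.(0 | 0)) ⊢ -a-> n1
  n1 = (b.0)\{b} + b.(0 | 0) ⊢ -b-> n2
  n2 = 0 | 0 ⊢ ∅
Run σ = ⟨aa⟩ on P: start {m0}
  after a @ step 1: {m1}
  after a @ step 2: {m2}
  ✓ P
Run σ = ⟨aa⟩ on Q: start {n0}
  after a @ step 1: {n1}
  after a @ step 2: ∅ (Q stuck)

aa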